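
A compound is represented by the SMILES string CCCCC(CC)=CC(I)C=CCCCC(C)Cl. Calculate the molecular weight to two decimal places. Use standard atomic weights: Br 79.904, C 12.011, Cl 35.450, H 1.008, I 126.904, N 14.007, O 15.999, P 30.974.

382.75 g/mol

First, the molecular formula is C16H28ClI (counting implicit H from valence).
  C: 16 × 12.011 = 192.176
  Cl: 1 × 35.450 = 35.450
  H: 28 × 1.008 = 28.224
  I: 1 × 126.904 = 126.904
Sum: 16×12.011 + 1×35.450 + 28×1.008 + 1×126.904 = 382.754 → 382.75 g/mol.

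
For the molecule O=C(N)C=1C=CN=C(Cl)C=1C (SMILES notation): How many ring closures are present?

1

In SMILES, each pair of matching ring-closure digits denotes one ring-closing bond; the number of such bonds equals the number of independent rings.
Ring-closure bonds here: 1.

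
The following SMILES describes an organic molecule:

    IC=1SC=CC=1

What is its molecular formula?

C4H3IS

Walk through each heavy atom and fill implicit hydrogens from standard valence (C 4, N 3, O 2, S 2, halogen 1):
  atom 1: I (halogen, monovalent) → 0 H
  atom 2: C, bond orders sum to 4 (valence 4) → 0 H
  atom 3: S, bond orders sum to 2 (valence 2) → 0 H
  atom 4: C, bond orders sum to 3 (valence 4) → 1 H
  atom 5: C, bond orders sum to 3 (valence 4) → 1 H
  atom 6: C, bond orders sum to 3 (valence 4) → 1 H
Totals → C:4, H:3, I:1, S:1.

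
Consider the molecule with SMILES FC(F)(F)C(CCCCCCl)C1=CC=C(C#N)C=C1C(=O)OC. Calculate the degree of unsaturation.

7

Molecular formula: C16H17ClF3NO2.
DoU = (2C + 2 + N − H − X) / 2, where X is the halogen count and O/S are ignored.
    = (2·16 + 2 + 1 − 17 − 4) / 2 = 14 / 2 = 7.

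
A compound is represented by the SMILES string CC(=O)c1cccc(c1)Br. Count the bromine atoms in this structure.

Scan the SMILES for Br atoms (remember two-letter symbols like Cl and Br are single atoms).
Bromine count: 1.

1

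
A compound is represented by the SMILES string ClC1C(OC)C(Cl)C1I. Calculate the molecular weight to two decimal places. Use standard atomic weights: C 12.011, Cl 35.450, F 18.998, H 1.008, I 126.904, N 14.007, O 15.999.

First, the molecular formula is C5H7Cl2IO (counting implicit H from valence).
  C: 5 × 12.011 = 60.055
  Cl: 2 × 35.450 = 70.900
  H: 7 × 1.008 = 7.056
  I: 1 × 126.904 = 126.904
  O: 1 × 15.999 = 15.999
Sum: 5×12.011 + 2×35.450 + 7×1.008 + 1×126.904 + 1×15.999 = 280.914 → 280.91 g/mol.

280.91 g/mol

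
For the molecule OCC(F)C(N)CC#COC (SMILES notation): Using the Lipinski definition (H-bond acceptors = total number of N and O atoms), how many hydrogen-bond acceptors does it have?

3

N atoms: 1; O atoms: 2.
Lipinski HBA = 1 + 2 = 3.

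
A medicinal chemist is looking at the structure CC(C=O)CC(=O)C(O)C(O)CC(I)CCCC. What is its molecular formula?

Walk through each heavy atom and fill implicit hydrogens from standard valence (C 4, N 3, O 2, S 2, halogen 1):
  atom 1: C, bond orders sum to 1 (valence 4) → 3 H
  atom 2: C, bond orders sum to 3 (valence 4) → 1 H
  atom 3: C, bond orders sum to 3 (valence 4) → 1 H
  atom 4: O, bond orders sum to 2 (valence 2) → 0 H
  atom 5: C, bond orders sum to 2 (valence 4) → 2 H
  atom 6: C, bond orders sum to 4 (valence 4) → 0 H
  atom 7: O, bond orders sum to 2 (valence 2) → 0 H
  atom 8: C, bond orders sum to 3 (valence 4) → 1 H
  atom 9: O, bond orders sum to 1 (valence 2) → 1 H
  atom 10: C, bond orders sum to 3 (valence 4) → 1 H
  atom 11: O, bond orders sum to 1 (valence 2) → 1 H
  atom 12: C, bond orders sum to 2 (valence 4) → 2 H
  atom 13: C, bond orders sum to 3 (valence 4) → 1 H
  atom 14: I (halogen, monovalent) → 0 H
  atom 15: C, bond orders sum to 2 (valence 4) → 2 H
  atom 16: C, bond orders sum to 2 (valence 4) → 2 H
  atom 17: C, bond orders sum to 2 (valence 4) → 2 H
  atom 18: C, bond orders sum to 1 (valence 4) → 3 H
Totals → C:13, H:23, I:1, O:4.

C13H23IO4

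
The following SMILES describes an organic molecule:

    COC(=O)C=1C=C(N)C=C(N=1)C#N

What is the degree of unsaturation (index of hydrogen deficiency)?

Molecular formula: C8H7N3O2.
DoU = (2C + 2 + N − H − X) / 2, where X is the halogen count and O/S are ignored.
    = (2·8 + 2 + 3 − 7 − 0) / 2 = 14 / 2 = 7.

7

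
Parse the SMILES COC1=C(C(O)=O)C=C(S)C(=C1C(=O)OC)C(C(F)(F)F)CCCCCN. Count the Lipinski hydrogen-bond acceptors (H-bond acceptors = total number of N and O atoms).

N atoms: 1; O atoms: 5.
Lipinski HBA = 1 + 5 = 6.

6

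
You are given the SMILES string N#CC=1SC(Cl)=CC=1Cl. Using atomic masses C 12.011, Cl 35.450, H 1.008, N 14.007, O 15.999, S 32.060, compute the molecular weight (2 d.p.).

178.03 g/mol

First, the molecular formula is C5HCl2NS (counting implicit H from valence).
  C: 5 × 12.011 = 60.055
  Cl: 2 × 35.450 = 70.900
  H: 1 × 1.008 = 1.008
  N: 1 × 14.007 = 14.007
  S: 1 × 32.060 = 32.060
Sum: 5×12.011 + 2×35.450 + 1×1.008 + 1×14.007 + 1×32.060 = 178.030 → 178.03 g/mol.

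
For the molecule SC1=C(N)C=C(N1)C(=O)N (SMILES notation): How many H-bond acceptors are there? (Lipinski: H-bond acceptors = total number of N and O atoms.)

4

N atoms: 3; O atoms: 1.
Lipinski HBA = 3 + 1 = 4.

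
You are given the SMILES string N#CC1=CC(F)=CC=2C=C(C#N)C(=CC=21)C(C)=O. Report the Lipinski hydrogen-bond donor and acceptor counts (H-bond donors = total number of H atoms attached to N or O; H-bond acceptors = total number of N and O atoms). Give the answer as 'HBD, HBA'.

0, 3

Donors: find every N or O and count the H atoms it carries.
  atom 1 (N): bond orders sum to 3 → 0 H
  atom 12 (N): bond orders sum to 3 → 0 H
  atom 18 (O): bond orders sum to 2 → 0 H
Lipinski HBD = 0.
Acceptors: N atoms = 2, O atoms = 1 → HBA = 3.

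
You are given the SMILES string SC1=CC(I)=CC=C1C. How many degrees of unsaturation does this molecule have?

Molecular formula: C7H7IS.
DoU = (2C + 2 + N − H − X) / 2, where X is the halogen count and O/S are ignored.
    = (2·7 + 2 + 0 − 7 − 1) / 2 = 8 / 2 = 4.

4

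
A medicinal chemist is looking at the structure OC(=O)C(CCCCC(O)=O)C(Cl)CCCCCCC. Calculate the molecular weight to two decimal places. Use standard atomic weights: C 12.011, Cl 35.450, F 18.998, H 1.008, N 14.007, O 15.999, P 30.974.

306.83 g/mol

First, the molecular formula is C15H27ClO4 (counting implicit H from valence).
  C: 15 × 12.011 = 180.165
  Cl: 1 × 35.450 = 35.450
  H: 27 × 1.008 = 27.216
  O: 4 × 15.999 = 63.996
Sum: 15×12.011 + 1×35.450 + 27×1.008 + 4×15.999 = 306.827 → 306.83 g/mol.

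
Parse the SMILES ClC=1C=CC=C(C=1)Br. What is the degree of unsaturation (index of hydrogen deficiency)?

Molecular formula: C6H4BrCl.
DoU = (2C + 2 + N − H − X) / 2, where X is the halogen count and O/S are ignored.
    = (2·6 + 2 + 0 − 4 − 2) / 2 = 8 / 2 = 4.

4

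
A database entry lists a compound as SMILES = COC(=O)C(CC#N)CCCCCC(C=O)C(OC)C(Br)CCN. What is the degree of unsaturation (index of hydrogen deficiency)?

4

Degree of unsaturation = (number of rings) + (number of π bonds).
Ring closures in the SMILES: 0.
π bonds: 2 double bonds (each 1 DoU), 1 triple bond (each 2 DoU) → 4 DoU from unsaturation.
Total DoU = 0 + 4 = 4.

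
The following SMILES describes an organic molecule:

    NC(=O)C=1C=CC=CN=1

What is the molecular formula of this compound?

C6H6N2O

Walk through each heavy atom and fill implicit hydrogens from standard valence (C 4, N 3, O 2, S 2, halogen 1):
  atom 1: N, bond orders sum to 1 (valence 3) → 2 H
  atom 2: C, bond orders sum to 4 (valence 4) → 0 H
  atom 3: O, bond orders sum to 2 (valence 2) → 0 H
  atom 4: C, bond orders sum to 4 (valence 4) → 0 H
  atom 5: C, bond orders sum to 3 (valence 4) → 1 H
  atom 6: C, bond orders sum to 3 (valence 4) → 1 H
  atom 7: C, bond orders sum to 3 (valence 4) → 1 H
  atom 8: C, bond orders sum to 3 (valence 4) → 1 H
  atom 9: N, bond orders sum to 3 (valence 3) → 0 H
Totals → C:6, H:6, N:2, O:1.
In Hill order: C6H6N2O.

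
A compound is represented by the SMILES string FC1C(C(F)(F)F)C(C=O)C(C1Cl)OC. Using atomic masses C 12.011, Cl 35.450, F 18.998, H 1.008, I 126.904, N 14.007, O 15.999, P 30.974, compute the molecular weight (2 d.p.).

248.60 g/mol

First, the molecular formula is C8H9ClF4O2 (counting implicit H from valence).
  C: 8 × 12.011 = 96.088
  Cl: 1 × 35.450 = 35.450
  F: 4 × 18.998 = 75.992
  H: 9 × 1.008 = 9.072
  O: 2 × 15.999 = 31.998
Sum: 8×12.011 + 1×35.450 + 4×18.998 + 9×1.008 + 2×15.999 = 248.600 → 248.60 g/mol.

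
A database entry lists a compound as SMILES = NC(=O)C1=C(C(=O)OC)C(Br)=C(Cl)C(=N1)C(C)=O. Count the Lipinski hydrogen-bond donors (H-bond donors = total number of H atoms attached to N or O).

2

Donors: find every N or O and count the H atoms it carries.
  atom 1 (N): bond orders sum to 1 → 2 H
  atom 3 (O): bond orders sum to 2 → 0 H
  atom 7 (O): bond orders sum to 2 → 0 H
  atom 8 (O): bond orders sum to 2 → 0 H
  atom 15 (N): bond orders sum to 3 → 0 H
  atom 18 (O): bond orders sum to 2 → 0 H
Lipinski HBD = 2.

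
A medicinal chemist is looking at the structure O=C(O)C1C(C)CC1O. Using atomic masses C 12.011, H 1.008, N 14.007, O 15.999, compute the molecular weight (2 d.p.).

130.14 g/mol

First, the molecular formula is C6H10O3 (counting implicit H from valence).
  C: 6 × 12.011 = 72.066
  H: 10 × 1.008 = 10.080
  O: 3 × 15.999 = 47.997
Sum: 6×12.011 + 10×1.008 + 3×15.999 = 130.143 → 130.14 g/mol.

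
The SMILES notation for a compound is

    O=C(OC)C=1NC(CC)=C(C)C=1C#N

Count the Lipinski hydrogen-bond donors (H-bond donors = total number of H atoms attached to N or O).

1

Donors: find every N or O and count the H atoms it carries.
  atom 1 (O): bond orders sum to 2 → 0 H
  atom 3 (O): bond orders sum to 2 → 0 H
  atom 6 (N): bond orders sum to 2 → 1 H
  atom 14 (N): bond orders sum to 3 → 0 H
Lipinski HBD = 1.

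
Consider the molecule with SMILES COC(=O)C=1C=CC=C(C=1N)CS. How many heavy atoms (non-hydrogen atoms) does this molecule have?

Every atom symbol written in the SMILES (organic subset) is one heavy atom; implicit H are not written.
Heavy atoms by element → C:9, N:1, O:2, S:1.
Total: 13.

13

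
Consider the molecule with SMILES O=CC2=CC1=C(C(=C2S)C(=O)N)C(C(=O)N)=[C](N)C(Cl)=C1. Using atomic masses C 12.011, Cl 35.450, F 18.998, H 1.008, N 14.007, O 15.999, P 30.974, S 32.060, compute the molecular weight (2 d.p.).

First, the molecular formula is C13H10ClN3O3S (counting implicit H from valence).
  C: 13 × 12.011 = 156.143
  Cl: 1 × 35.450 = 35.450
  H: 10 × 1.008 = 10.080
  N: 3 × 14.007 = 42.021
  O: 3 × 15.999 = 47.997
  S: 1 × 32.060 = 32.060
Sum: 13×12.011 + 1×35.450 + 10×1.008 + 3×14.007 + 3×15.999 + 1×32.060 = 323.751 → 323.75 g/mol.

323.75 g/mol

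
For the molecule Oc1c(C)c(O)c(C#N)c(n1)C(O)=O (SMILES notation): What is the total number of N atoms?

Scan the SMILES for N atoms (remember two-letter symbols like Cl and Br are single atoms).
Nitrogen count: 2.

2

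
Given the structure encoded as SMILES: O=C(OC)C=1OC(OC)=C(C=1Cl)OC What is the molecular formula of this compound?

C8H9ClO5

Walk through each heavy atom and fill implicit hydrogens from standard valence (C 4, N 3, O 2, S 2, halogen 1):
  atom 1: O, bond orders sum to 2 (valence 2) → 0 H
  atom 2: C, bond orders sum to 4 (valence 4) → 0 H
  atom 3: O, bond orders sum to 2 (valence 2) → 0 H
  atom 4: C, bond orders sum to 1 (valence 4) → 3 H
  atom 5: C, bond orders sum to 4 (valence 4) → 0 H
  atom 6: O, bond orders sum to 2 (valence 2) → 0 H
  atom 7: C, bond orders sum to 4 (valence 4) → 0 H
  atom 8: O, bond orders sum to 2 (valence 2) → 0 H
  atom 9: C, bond orders sum to 1 (valence 4) → 3 H
  atom 10: C, bond orders sum to 4 (valence 4) → 0 H
  atom 11: C, bond orders sum to 4 (valence 4) → 0 H
  atom 12: Cl (halogen, monovalent) → 0 H
  atom 13: O, bond orders sum to 2 (valence 2) → 0 H
  atom 14: C, bond orders sum to 1 (valence 4) → 3 H
Totals → C:8, H:9, Cl:1, O:5.
In Hill order: C8H9ClO5.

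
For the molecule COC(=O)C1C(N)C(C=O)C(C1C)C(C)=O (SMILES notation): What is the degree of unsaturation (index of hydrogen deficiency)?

4

Molecular formula: C11H17NO4.
DoU = (2C + 2 + N − H − X) / 2, where X is the halogen count and O/S are ignored.
    = (2·11 + 2 + 1 − 17 − 0) / 2 = 8 / 2 = 4.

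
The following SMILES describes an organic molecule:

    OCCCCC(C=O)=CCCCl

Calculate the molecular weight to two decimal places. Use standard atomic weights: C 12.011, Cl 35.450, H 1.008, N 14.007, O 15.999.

190.67 g/mol

First, the molecular formula is C9H15ClO2 (counting implicit H from valence).
  C: 9 × 12.011 = 108.099
  Cl: 1 × 35.450 = 35.450
  H: 15 × 1.008 = 15.120
  O: 2 × 15.999 = 31.998
Sum: 9×12.011 + 1×35.450 + 15×1.008 + 2×15.999 = 190.667 → 190.67 g/mol.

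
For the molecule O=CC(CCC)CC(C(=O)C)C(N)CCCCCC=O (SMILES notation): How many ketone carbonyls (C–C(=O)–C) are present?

1

The ketone motif appears at heavy-atom position 9 in the SMILES.
Other groups present: 2 aldehyde, 1 primary amine.
Ketone count: 1.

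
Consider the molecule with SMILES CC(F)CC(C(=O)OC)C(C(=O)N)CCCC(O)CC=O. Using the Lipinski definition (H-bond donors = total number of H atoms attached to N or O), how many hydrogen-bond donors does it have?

3

Donors: find every N or O and count the H atoms it carries.
  atom 7 (O): bond orders sum to 2 → 0 H
  atom 8 (O): bond orders sum to 2 → 0 H
  atom 12 (O): bond orders sum to 2 → 0 H
  atom 13 (N): bond orders sum to 1 → 2 H
  atom 18 (O): bond orders sum to 1 → 1 H
  atom 21 (O): bond orders sum to 2 → 0 H
Lipinski HBD = 3.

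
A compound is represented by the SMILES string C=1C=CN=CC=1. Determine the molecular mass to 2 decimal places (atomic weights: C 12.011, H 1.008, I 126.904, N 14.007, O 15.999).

79.10 g/mol

First, the molecular formula is C5H5N (counting implicit H from valence).
  C: 5 × 12.011 = 60.055
  H: 5 × 1.008 = 5.040
  N: 1 × 14.007 = 14.007
Sum: 5×12.011 + 5×1.008 + 1×14.007 = 79.102 → 79.10 g/mol.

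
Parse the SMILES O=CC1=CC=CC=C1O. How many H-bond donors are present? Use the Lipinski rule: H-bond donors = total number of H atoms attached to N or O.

1

Donors: find every N or O and count the H atoms it carries.
  atom 1 (O): bond orders sum to 2 → 0 H
  atom 9 (O): bond orders sum to 1 → 1 H
Lipinski HBD = 1.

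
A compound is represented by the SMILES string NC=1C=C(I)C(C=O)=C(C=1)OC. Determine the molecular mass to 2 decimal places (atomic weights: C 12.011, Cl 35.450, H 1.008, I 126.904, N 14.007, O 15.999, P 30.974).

277.06 g/mol

First, the molecular formula is C8H8INO2 (counting implicit H from valence).
  C: 8 × 12.011 = 96.088
  H: 8 × 1.008 = 8.064
  I: 1 × 126.904 = 126.904
  N: 1 × 14.007 = 14.007
  O: 2 × 15.999 = 31.998
Sum: 8×12.011 + 8×1.008 + 1×126.904 + 1×14.007 + 2×15.999 = 277.061 → 277.06 g/mol.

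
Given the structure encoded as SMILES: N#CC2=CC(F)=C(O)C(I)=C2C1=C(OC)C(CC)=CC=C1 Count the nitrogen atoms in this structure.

Scan the SMILES for N atoms (remember two-letter symbols like Cl and Br are single atoms).
Nitrogen count: 1.

1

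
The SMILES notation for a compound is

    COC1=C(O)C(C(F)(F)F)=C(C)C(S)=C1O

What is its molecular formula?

Walk through each heavy atom and fill implicit hydrogens from standard valence (C 4, N 3, O 2, S 2, halogen 1):
  atom 1: C, bond orders sum to 1 (valence 4) → 3 H
  atom 2: O, bond orders sum to 2 (valence 2) → 0 H
  atom 3: C, bond orders sum to 4 (valence 4) → 0 H
  atom 4: C, bond orders sum to 4 (valence 4) → 0 H
  atom 5: O, bond orders sum to 1 (valence 2) → 1 H
  atom 6: C, bond orders sum to 4 (valence 4) → 0 H
  atom 7: C, bond orders sum to 4 (valence 4) → 0 H
  atom 8: F (halogen, monovalent) → 0 H
  atom 9: F (halogen, monovalent) → 0 H
  atom 10: F (halogen, monovalent) → 0 H
  atom 11: C, bond orders sum to 4 (valence 4) → 0 H
  atom 12: C, bond orders sum to 1 (valence 4) → 3 H
  atom 13: C, bond orders sum to 4 (valence 4) → 0 H
  atom 14: S, bond orders sum to 1 (valence 2) → 1 H
  atom 15: C, bond orders sum to 4 (valence 4) → 0 H
  atom 16: O, bond orders sum to 1 (valence 2) → 1 H
Totals → C:9, H:9, F:3, O:3, S:1.
In Hill order: C9H9F3O3S.

C9H9F3O3S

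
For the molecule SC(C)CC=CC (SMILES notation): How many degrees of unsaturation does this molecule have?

Degree of unsaturation = (number of rings) + (number of π bonds).
Ring closures in the SMILES: 0.
π bonds: 1 double bond (each 1 DoU) → 1 DoU from unsaturation.
Total DoU = 0 + 1 = 1.

1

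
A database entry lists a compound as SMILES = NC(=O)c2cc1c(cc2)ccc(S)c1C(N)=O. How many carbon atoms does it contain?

Count every carbon token in the SMILES (each C, including those in ring-closure positions and inside branches).
Carbon count: 12.

12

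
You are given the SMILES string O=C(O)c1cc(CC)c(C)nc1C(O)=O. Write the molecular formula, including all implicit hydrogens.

C10H11NO4

Walk through each heavy atom and fill implicit hydrogens from standard valence (C 4, N 3, O 2, S 2, halogen 1); for lowercase aromatic atoms, an aromatic c carries 1 H when it has two neighbours and 0 H with three, and aromatic n carries 0 H:
  atom 1: O, bond orders sum to 2 (valence 2) → 0 H
  atom 2: C, bond orders sum to 4 (valence 4) → 0 H
  atom 3: O, bond orders sum to 1 (valence 2) → 1 H
  atom 4: aromatic c, 3 neighbours → 0 H
  atom 5: aromatic c, 2 neighbours → 1 H
  atom 6: aromatic c, 3 neighbours → 0 H
  atom 7: C, bond orders sum to 2 (valence 4) → 2 H
  atom 8: C, bond orders sum to 1 (valence 4) → 3 H
  atom 9: aromatic c, 3 neighbours → 0 H
  atom 10: C, bond orders sum to 1 (valence 4) → 3 H
  atom 11: aromatic n, 2 neighbours → 0 H
  atom 12: aromatic c, 3 neighbours → 0 H
  atom 13: C, bond orders sum to 4 (valence 4) → 0 H
  atom 14: O, bond orders sum to 1 (valence 2) → 1 H
  atom 15: O, bond orders sum to 2 (valence 2) → 0 H
Totals → C:10, H:11, N:1, O:4.
In Hill order: C10H11NO4.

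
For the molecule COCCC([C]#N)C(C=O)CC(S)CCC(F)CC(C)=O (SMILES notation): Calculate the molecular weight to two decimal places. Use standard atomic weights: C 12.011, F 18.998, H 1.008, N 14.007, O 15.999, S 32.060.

First, the molecular formula is C15H24FNO3S (counting implicit H from valence).
  C: 15 × 12.011 = 180.165
  F: 1 × 18.998 = 18.998
  H: 24 × 1.008 = 24.192
  N: 1 × 14.007 = 14.007
  O: 3 × 15.999 = 47.997
  S: 1 × 32.060 = 32.060
Sum: 15×12.011 + 1×18.998 + 24×1.008 + 1×14.007 + 3×15.999 + 1×32.060 = 317.419 → 317.42 g/mol.

317.42 g/mol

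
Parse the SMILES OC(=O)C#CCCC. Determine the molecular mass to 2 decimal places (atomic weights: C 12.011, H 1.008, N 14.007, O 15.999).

112.13 g/mol

First, the molecular formula is C6H8O2 (counting implicit H from valence).
  C: 6 × 12.011 = 72.066
  H: 8 × 1.008 = 8.064
  O: 2 × 15.999 = 31.998
Sum: 6×12.011 + 8×1.008 + 2×15.999 = 112.128 → 112.13 g/mol.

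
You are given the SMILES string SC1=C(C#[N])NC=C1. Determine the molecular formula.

Walk through each heavy atom and fill implicit hydrogens from standard valence (C 4, N 3, O 2, S 2, halogen 1):
  atom 1: S, bond orders sum to 1 (valence 2) → 1 H
  atom 2: C, bond orders sum to 4 (valence 4) → 0 H
  atom 3: C, bond orders sum to 4 (valence 4) → 0 H
  atom 4: C, bond orders sum to 4 (valence 4) → 0 H
  atom 5: N with explicit H count 0
  atom 6: N, bond orders sum to 2 (valence 3) → 1 H
  atom 7: C, bond orders sum to 3 (valence 4) → 1 H
  atom 8: C, bond orders sum to 3 (valence 4) → 1 H
Totals → C:5, H:4, N:2, S:1.

C5H4N2S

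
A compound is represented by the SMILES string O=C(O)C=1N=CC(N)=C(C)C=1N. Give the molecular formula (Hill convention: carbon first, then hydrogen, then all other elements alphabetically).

C7H9N3O2

Walk through each heavy atom and fill implicit hydrogens from standard valence (C 4, N 3, O 2, S 2, halogen 1):
  atom 1: O, bond orders sum to 2 (valence 2) → 0 H
  atom 2: C, bond orders sum to 4 (valence 4) → 0 H
  atom 3: O, bond orders sum to 1 (valence 2) → 1 H
  atom 4: C, bond orders sum to 4 (valence 4) → 0 H
  atom 5: N, bond orders sum to 3 (valence 3) → 0 H
  atom 6: C, bond orders sum to 3 (valence 4) → 1 H
  atom 7: C, bond orders sum to 4 (valence 4) → 0 H
  atom 8: N, bond orders sum to 1 (valence 3) → 2 H
  atom 9: C, bond orders sum to 4 (valence 4) → 0 H
  atom 10: C, bond orders sum to 1 (valence 4) → 3 H
  atom 11: C, bond orders sum to 4 (valence 4) → 0 H
  atom 12: N, bond orders sum to 1 (valence 3) → 2 H
Totals → C:7, H:9, N:3, O:2.
In Hill order: C7H9N3O2.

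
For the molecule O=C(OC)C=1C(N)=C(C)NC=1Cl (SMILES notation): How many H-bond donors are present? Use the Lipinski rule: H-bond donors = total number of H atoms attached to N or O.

Donors: find every N or O and count the H atoms it carries.
  atom 1 (O): bond orders sum to 2 → 0 H
  atom 3 (O): bond orders sum to 2 → 0 H
  atom 7 (N): bond orders sum to 1 → 2 H
  atom 10 (N): bond orders sum to 2 → 1 H
Lipinski HBD = 3.

3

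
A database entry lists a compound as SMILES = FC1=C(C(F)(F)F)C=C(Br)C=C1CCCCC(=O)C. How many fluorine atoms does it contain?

Scan the SMILES for F atoms (remember two-letter symbols like Cl and Br are single atoms).
Fluorine count: 4.

4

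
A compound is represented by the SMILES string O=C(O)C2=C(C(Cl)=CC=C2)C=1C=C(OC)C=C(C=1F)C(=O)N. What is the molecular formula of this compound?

Walk through each heavy atom and fill implicit hydrogens from standard valence (C 4, N 3, O 2, S 2, halogen 1):
  atom 1: O, bond orders sum to 2 (valence 2) → 0 H
  atom 2: C, bond orders sum to 4 (valence 4) → 0 H
  atom 3: O, bond orders sum to 1 (valence 2) → 1 H
  atom 4: C, bond orders sum to 4 (valence 4) → 0 H
  atom 5: C, bond orders sum to 4 (valence 4) → 0 H
  atom 6: C, bond orders sum to 4 (valence 4) → 0 H
  atom 7: Cl (halogen, monovalent) → 0 H
  atom 8: C, bond orders sum to 3 (valence 4) → 1 H
  atom 9: C, bond orders sum to 3 (valence 4) → 1 H
  atom 10: C, bond orders sum to 3 (valence 4) → 1 H
  atom 11: C, bond orders sum to 4 (valence 4) → 0 H
  atom 12: C, bond orders sum to 3 (valence 4) → 1 H
  atom 13: C, bond orders sum to 4 (valence 4) → 0 H
  atom 14: O, bond orders sum to 2 (valence 2) → 0 H
  atom 15: C, bond orders sum to 1 (valence 4) → 3 H
  atom 16: C, bond orders sum to 3 (valence 4) → 1 H
  atom 17: C, bond orders sum to 4 (valence 4) → 0 H
  atom 18: C, bond orders sum to 4 (valence 4) → 0 H
  atom 19: F (halogen, monovalent) → 0 H
  atom 20: C, bond orders sum to 4 (valence 4) → 0 H
  atom 21: O, bond orders sum to 2 (valence 2) → 0 H
  atom 22: N, bond orders sum to 1 (valence 3) → 2 H
Totals → C:15, H:11, Cl:1, F:1, N:1, O:4.
In Hill order: C15H11ClFNO4.

C15H11ClFNO4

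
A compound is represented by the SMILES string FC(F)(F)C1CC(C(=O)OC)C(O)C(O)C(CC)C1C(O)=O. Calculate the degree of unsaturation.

3

Molecular formula: C13H19F3O6.
DoU = (2C + 2 + N − H − X) / 2, where X is the halogen count and O/S are ignored.
    = (2·13 + 2 + 0 − 19 − 3) / 2 = 6 / 2 = 3.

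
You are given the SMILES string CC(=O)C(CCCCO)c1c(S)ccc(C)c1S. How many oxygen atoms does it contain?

2

Scan the SMILES for O atoms (remember two-letter symbols like Cl and Br are single atoms).
Oxygen count: 2.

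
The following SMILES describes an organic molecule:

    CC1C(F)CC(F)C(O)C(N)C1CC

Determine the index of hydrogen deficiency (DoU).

Molecular formula: C10H19F2NO.
DoU = (2C + 2 + N − H − X) / 2, where X is the halogen count and O/S are ignored.
    = (2·10 + 2 + 1 − 19 − 2) / 2 = 2 / 2 = 1.

1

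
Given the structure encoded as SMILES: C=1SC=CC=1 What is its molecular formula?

Walk through each heavy atom and fill implicit hydrogens from standard valence (C 4, N 3, O 2, S 2, halogen 1):
  atom 1: C, bond orders sum to 3 (valence 4) → 1 H
  atom 2: S, bond orders sum to 2 (valence 2) → 0 H
  atom 3: C, bond orders sum to 3 (valence 4) → 1 H
  atom 4: C, bond orders sum to 3 (valence 4) → 1 H
  atom 5: C, bond orders sum to 3 (valence 4) → 1 H
Totals → C:4, H:4, S:1.
In Hill order: C4H4S.

C4H4S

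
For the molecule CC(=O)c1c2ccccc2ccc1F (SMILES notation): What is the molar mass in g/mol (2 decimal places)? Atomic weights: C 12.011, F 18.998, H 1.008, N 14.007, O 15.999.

First, the molecular formula is C12H9FO (counting implicit H from valence).
  C: 12 × 12.011 = 144.132
  F: 1 × 18.998 = 18.998
  H: 9 × 1.008 = 9.072
  O: 1 × 15.999 = 15.999
Sum: 12×12.011 + 1×18.998 + 9×1.008 + 1×15.999 = 188.201 → 188.20 g/mol.

188.20 g/mol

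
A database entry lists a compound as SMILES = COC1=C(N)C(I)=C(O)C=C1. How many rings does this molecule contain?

1

In SMILES, each pair of matching ring-closure digits denotes one ring-closing bond; the number of such bonds equals the number of independent rings.
Ring-closure bonds here: 1.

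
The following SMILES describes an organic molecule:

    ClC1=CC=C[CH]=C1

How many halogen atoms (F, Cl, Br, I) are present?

1

Halogen atoms appear at heavy-atom position 1 (1×Cl).
Halogen count: 1.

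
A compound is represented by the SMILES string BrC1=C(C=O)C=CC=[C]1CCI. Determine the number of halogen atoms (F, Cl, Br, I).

Halogen atoms appear at heavy-atom positions 1, 12 (1×Br, 1×I).
Other groups present: 1 aldehyde.
Halogen count: 2.

2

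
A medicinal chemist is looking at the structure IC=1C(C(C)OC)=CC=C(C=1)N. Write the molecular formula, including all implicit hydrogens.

C9H12INO

Walk through each heavy atom and fill implicit hydrogens from standard valence (C 4, N 3, O 2, S 2, halogen 1):
  atom 1: I (halogen, monovalent) → 0 H
  atom 2: C, bond orders sum to 4 (valence 4) → 0 H
  atom 3: C, bond orders sum to 4 (valence 4) → 0 H
  atom 4: C, bond orders sum to 3 (valence 4) → 1 H
  atom 5: C, bond orders sum to 1 (valence 4) → 3 H
  atom 6: O, bond orders sum to 2 (valence 2) → 0 H
  atom 7: C, bond orders sum to 1 (valence 4) → 3 H
  atom 8: C, bond orders sum to 3 (valence 4) → 1 H
  atom 9: C, bond orders sum to 3 (valence 4) → 1 H
  atom 10: C, bond orders sum to 4 (valence 4) → 0 H
  atom 11: C, bond orders sum to 3 (valence 4) → 1 H
  atom 12: N, bond orders sum to 1 (valence 3) → 2 H
Totals → C:9, H:12, I:1, N:1, O:1.
In Hill order: C9H12INO.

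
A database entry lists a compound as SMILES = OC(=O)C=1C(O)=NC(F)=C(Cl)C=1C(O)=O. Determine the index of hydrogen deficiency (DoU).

Molecular formula: C7H3ClFNO5.
DoU = (2C + 2 + N − H − X) / 2, where X is the halogen count and O/S are ignored.
    = (2·7 + 2 + 1 − 3 − 2) / 2 = 12 / 2 = 6.

6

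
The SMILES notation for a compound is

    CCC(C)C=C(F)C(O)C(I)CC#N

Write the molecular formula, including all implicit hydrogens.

C10H15FINO

Walk through each heavy atom and fill implicit hydrogens from standard valence (C 4, N 3, O 2, S 2, halogen 1):
  atom 1: C, bond orders sum to 1 (valence 4) → 3 H
  atom 2: C, bond orders sum to 2 (valence 4) → 2 H
  atom 3: C, bond orders sum to 3 (valence 4) → 1 H
  atom 4: C, bond orders sum to 1 (valence 4) → 3 H
  atom 5: C, bond orders sum to 3 (valence 4) → 1 H
  atom 6: C, bond orders sum to 4 (valence 4) → 0 H
  atom 7: F (halogen, monovalent) → 0 H
  atom 8: C, bond orders sum to 3 (valence 4) → 1 H
  atom 9: O, bond orders sum to 1 (valence 2) → 1 H
  atom 10: C, bond orders sum to 3 (valence 4) → 1 H
  atom 11: I (halogen, monovalent) → 0 H
  atom 12: C, bond orders sum to 2 (valence 4) → 2 H
  atom 13: C, bond orders sum to 4 (valence 4) → 0 H
  atom 14: N, bond orders sum to 3 (valence 3) → 0 H
Totals → C:10, H:15, F:1, I:1, N:1, O:1.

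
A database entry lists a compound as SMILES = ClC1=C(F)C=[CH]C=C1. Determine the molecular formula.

C6H4ClF

Walk through each heavy atom and fill implicit hydrogens from standard valence (C 4, N 3, O 2, S 2, halogen 1):
  atom 1: Cl (halogen, monovalent) → 0 H
  atom 2: C, bond orders sum to 4 (valence 4) → 0 H
  atom 3: C, bond orders sum to 4 (valence 4) → 0 H
  atom 4: F (halogen, monovalent) → 0 H
  atom 5: C, bond orders sum to 3 (valence 4) → 1 H
  atom 6: C with explicit H count 1
  atom 7: C, bond orders sum to 3 (valence 4) → 1 H
  atom 8: C, bond orders sum to 3 (valence 4) → 1 H
Totals → C:6, H:4, Cl:1, F:1.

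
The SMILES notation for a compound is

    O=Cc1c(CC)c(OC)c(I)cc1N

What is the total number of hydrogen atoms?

Walk through each heavy atom and fill implicit hydrogens from standard valence (C 4, N 3, O 2, S 2, halogen 1); for lowercase aromatic atoms, an aromatic c carries 1 H when it has two neighbours and 0 H with three, and aromatic n carries 0 H:
  atom 1: O, bond orders sum to 2 (valence 2) → 0 H
  atom 2: C, bond orders sum to 3 (valence 4) → 1 H
  atom 3: aromatic c, 3 neighbours → 0 H
  atom 4: aromatic c, 3 neighbours → 0 H
  atom 5: C, bond orders sum to 2 (valence 4) → 2 H
  atom 6: C, bond orders sum to 1 (valence 4) → 3 H
  atom 7: aromatic c, 3 neighbours → 0 H
  atom 8: O, bond orders sum to 2 (valence 2) → 0 H
  atom 9: C, bond orders sum to 1 (valence 4) → 3 H
  atom 10: aromatic c, 3 neighbours → 0 H
  atom 11: I (halogen, monovalent) → 0 H
  atom 12: aromatic c, 2 neighbours → 1 H
  atom 13: aromatic c, 3 neighbours → 0 H
  atom 14: N, bond orders sum to 1 (valence 3) → 2 H
Total hydrogens: 12.

12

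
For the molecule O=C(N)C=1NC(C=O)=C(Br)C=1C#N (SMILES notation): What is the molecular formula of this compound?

Walk through each heavy atom and fill implicit hydrogens from standard valence (C 4, N 3, O 2, S 2, halogen 1):
  atom 1: O, bond orders sum to 2 (valence 2) → 0 H
  atom 2: C, bond orders sum to 4 (valence 4) → 0 H
  atom 3: N, bond orders sum to 1 (valence 3) → 2 H
  atom 4: C, bond orders sum to 4 (valence 4) → 0 H
  atom 5: N, bond orders sum to 2 (valence 3) → 1 H
  atom 6: C, bond orders sum to 4 (valence 4) → 0 H
  atom 7: C, bond orders sum to 3 (valence 4) → 1 H
  atom 8: O, bond orders sum to 2 (valence 2) → 0 H
  atom 9: C, bond orders sum to 4 (valence 4) → 0 H
  atom 10: Br (halogen, monovalent) → 0 H
  atom 11: C, bond orders sum to 4 (valence 4) → 0 H
  atom 12: C, bond orders sum to 4 (valence 4) → 0 H
  atom 13: N, bond orders sum to 3 (valence 3) → 0 H
Totals → C:7, H:4, Br:1, N:3, O:2.

C7H4BrN3O2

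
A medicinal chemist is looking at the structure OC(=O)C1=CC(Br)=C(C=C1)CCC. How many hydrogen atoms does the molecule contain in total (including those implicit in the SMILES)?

11

Walk through each heavy atom and fill implicit hydrogens from standard valence (C 4, N 3, O 2, S 2, halogen 1):
  atom 1: O, bond orders sum to 1 (valence 2) → 1 H
  atom 2: C, bond orders sum to 4 (valence 4) → 0 H
  atom 3: O, bond orders sum to 2 (valence 2) → 0 H
  atom 4: C, bond orders sum to 4 (valence 4) → 0 H
  atom 5: C, bond orders sum to 3 (valence 4) → 1 H
  atom 6: C, bond orders sum to 4 (valence 4) → 0 H
  atom 7: Br (halogen, monovalent) → 0 H
  atom 8: C, bond orders sum to 4 (valence 4) → 0 H
  atom 9: C, bond orders sum to 3 (valence 4) → 1 H
  atom 10: C, bond orders sum to 3 (valence 4) → 1 H
  atom 11: C, bond orders sum to 2 (valence 4) → 2 H
  atom 12: C, bond orders sum to 2 (valence 4) → 2 H
  atom 13: C, bond orders sum to 1 (valence 4) → 3 H
Total hydrogens: 11.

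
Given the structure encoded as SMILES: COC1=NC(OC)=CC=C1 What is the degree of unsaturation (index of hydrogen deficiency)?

Degree of unsaturation = (number of rings) + (number of π bonds).
Ring closures in the SMILES: 1.
π bonds: 3 double bonds (each 1 DoU) → 3 DoU from unsaturation.
Total DoU = 1 + 3 = 4.

4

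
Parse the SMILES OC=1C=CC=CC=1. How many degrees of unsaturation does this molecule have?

4

Molecular formula: C6H6O.
DoU = (2C + 2 + N − H − X) / 2, where X is the halogen count and O/S are ignored.
    = (2·6 + 2 + 0 − 6 − 0) / 2 = 8 / 2 = 4.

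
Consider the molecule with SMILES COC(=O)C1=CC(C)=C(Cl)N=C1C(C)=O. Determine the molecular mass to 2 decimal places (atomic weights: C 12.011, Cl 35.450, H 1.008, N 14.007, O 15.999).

First, the molecular formula is C10H10ClNO3 (counting implicit H from valence).
  C: 10 × 12.011 = 120.110
  Cl: 1 × 35.450 = 35.450
  H: 10 × 1.008 = 10.080
  N: 1 × 14.007 = 14.007
  O: 3 × 15.999 = 47.997
Sum: 10×12.011 + 1×35.450 + 10×1.008 + 1×14.007 + 3×15.999 = 227.644 → 227.64 g/mol.

227.64 g/mol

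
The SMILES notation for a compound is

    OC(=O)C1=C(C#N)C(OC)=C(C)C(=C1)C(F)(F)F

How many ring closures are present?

1

In SMILES, each pair of matching ring-closure digits denotes one ring-closing bond; the number of such bonds equals the number of independent rings.
Ring-closure bonds here: 1.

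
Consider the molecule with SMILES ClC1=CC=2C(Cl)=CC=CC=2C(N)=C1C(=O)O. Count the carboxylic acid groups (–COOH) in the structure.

The carboxylic acid motif appears at heavy-atom position 14 in the SMILES.
Other groups present: 1 primary amine.
Carboxylic acid count: 1.

1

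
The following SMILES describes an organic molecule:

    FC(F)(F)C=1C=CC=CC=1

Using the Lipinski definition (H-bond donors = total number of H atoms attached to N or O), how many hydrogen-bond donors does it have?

0

Donors: find every N or O and count the H atoms it carries.
  (no N or O atoms present)
Lipinski HBD = 0.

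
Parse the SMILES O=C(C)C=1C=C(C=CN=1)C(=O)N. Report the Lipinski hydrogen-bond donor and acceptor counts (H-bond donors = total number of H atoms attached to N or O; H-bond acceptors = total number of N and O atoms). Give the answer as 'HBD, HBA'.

2, 4

Donors: find every N or O and count the H atoms it carries.
  atom 1 (O): bond orders sum to 2 → 0 H
  atom 9 (N): bond orders sum to 3 → 0 H
  atom 11 (O): bond orders sum to 2 → 0 H
  atom 12 (N): bond orders sum to 1 → 2 H
Lipinski HBD = 2.
Acceptors: N atoms = 2, O atoms = 2 → HBA = 4.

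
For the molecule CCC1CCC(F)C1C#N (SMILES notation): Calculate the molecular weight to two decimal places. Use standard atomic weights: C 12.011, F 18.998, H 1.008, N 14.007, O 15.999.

141.19 g/mol

First, the molecular formula is C8H12FN (counting implicit H from valence).
  C: 8 × 12.011 = 96.088
  F: 1 × 18.998 = 18.998
  H: 12 × 1.008 = 12.096
  N: 1 × 14.007 = 14.007
Sum: 8×12.011 + 1×18.998 + 12×1.008 + 1×14.007 = 141.189 → 141.19 g/mol.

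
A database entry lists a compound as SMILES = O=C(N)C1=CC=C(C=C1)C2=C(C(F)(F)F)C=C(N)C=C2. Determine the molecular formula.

Walk through each heavy atom and fill implicit hydrogens from standard valence (C 4, N 3, O 2, S 2, halogen 1):
  atom 1: O, bond orders sum to 2 (valence 2) → 0 H
  atom 2: C, bond orders sum to 4 (valence 4) → 0 H
  atom 3: N, bond orders sum to 1 (valence 3) → 2 H
  atom 4: C, bond orders sum to 4 (valence 4) → 0 H
  atom 5: C, bond orders sum to 3 (valence 4) → 1 H
  atom 6: C, bond orders sum to 3 (valence 4) → 1 H
  atom 7: C, bond orders sum to 4 (valence 4) → 0 H
  atom 8: C, bond orders sum to 3 (valence 4) → 1 H
  atom 9: C, bond orders sum to 3 (valence 4) → 1 H
  atom 10: C, bond orders sum to 4 (valence 4) → 0 H
  atom 11: C, bond orders sum to 4 (valence 4) → 0 H
  atom 12: C, bond orders sum to 4 (valence 4) → 0 H
  atom 13: F (halogen, monovalent) → 0 H
  atom 14: F (halogen, monovalent) → 0 H
  atom 15: F (halogen, monovalent) → 0 H
  atom 16: C, bond orders sum to 3 (valence 4) → 1 H
  atom 17: C, bond orders sum to 4 (valence 4) → 0 H
  atom 18: N, bond orders sum to 1 (valence 3) → 2 H
  atom 19: C, bond orders sum to 3 (valence 4) → 1 H
  atom 20: C, bond orders sum to 3 (valence 4) → 1 H
Totals → C:14, H:11, F:3, N:2, O:1.

C14H11F3N2O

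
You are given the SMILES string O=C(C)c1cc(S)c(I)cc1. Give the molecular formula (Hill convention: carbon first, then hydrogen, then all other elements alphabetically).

C8H7IOS

Walk through each heavy atom and fill implicit hydrogens from standard valence (C 4, N 3, O 2, S 2, halogen 1); for lowercase aromatic atoms, an aromatic c carries 1 H when it has two neighbours and 0 H with three, and aromatic n carries 0 H:
  atom 1: O, bond orders sum to 2 (valence 2) → 0 H
  atom 2: C, bond orders sum to 4 (valence 4) → 0 H
  atom 3: C, bond orders sum to 1 (valence 4) → 3 H
  atom 4: aromatic c, 3 neighbours → 0 H
  atom 5: aromatic c, 2 neighbours → 1 H
  atom 6: aromatic c, 3 neighbours → 0 H
  atom 7: S, bond orders sum to 1 (valence 2) → 1 H
  atom 8: aromatic c, 3 neighbours → 0 H
  atom 9: I (halogen, monovalent) → 0 H
  atom 10: aromatic c, 2 neighbours → 1 H
  atom 11: aromatic c, 2 neighbours → 1 H
Totals → C:8, H:7, I:1, O:1, S:1.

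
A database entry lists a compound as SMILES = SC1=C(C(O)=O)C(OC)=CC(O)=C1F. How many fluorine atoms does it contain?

Scan the SMILES for F atoms (remember two-letter symbols like Cl and Br are single atoms).
Fluorine count: 1.

1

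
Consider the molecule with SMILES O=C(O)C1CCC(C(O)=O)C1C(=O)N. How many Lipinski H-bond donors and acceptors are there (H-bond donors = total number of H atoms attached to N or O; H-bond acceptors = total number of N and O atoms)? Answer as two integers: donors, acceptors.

Donors: find every N or O and count the H atoms it carries.
  atom 1 (O): bond orders sum to 2 → 0 H
  atom 3 (O): bond orders sum to 1 → 1 H
  atom 9 (O): bond orders sum to 1 → 1 H
  atom 10 (O): bond orders sum to 2 → 0 H
  atom 13 (O): bond orders sum to 2 → 0 H
  atom 14 (N): bond orders sum to 1 → 2 H
Lipinski HBD = 4.
Acceptors: N atoms = 1, O atoms = 5 → HBA = 6.

4, 6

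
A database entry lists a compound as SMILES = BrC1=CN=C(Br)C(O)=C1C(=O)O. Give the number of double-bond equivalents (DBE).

5

Molecular formula: C6H3Br2NO3.
DoU = (2C + 2 + N − H − X) / 2, where X is the halogen count and O/S are ignored.
    = (2·6 + 2 + 1 − 3 − 2) / 2 = 10 / 2 = 5.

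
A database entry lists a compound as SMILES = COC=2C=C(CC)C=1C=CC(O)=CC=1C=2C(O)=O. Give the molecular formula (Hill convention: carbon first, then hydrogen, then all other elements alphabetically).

C14H14O4

Walk through each heavy atom and fill implicit hydrogens from standard valence (C 4, N 3, O 2, S 2, halogen 1):
  atom 1: C, bond orders sum to 1 (valence 4) → 3 H
  atom 2: O, bond orders sum to 2 (valence 2) → 0 H
  atom 3: C, bond orders sum to 4 (valence 4) → 0 H
  atom 4: C, bond orders sum to 3 (valence 4) → 1 H
  atom 5: C, bond orders sum to 4 (valence 4) → 0 H
  atom 6: C, bond orders sum to 2 (valence 4) → 2 H
  atom 7: C, bond orders sum to 1 (valence 4) → 3 H
  atom 8: C, bond orders sum to 4 (valence 4) → 0 H
  atom 9: C, bond orders sum to 3 (valence 4) → 1 H
  atom 10: C, bond orders sum to 3 (valence 4) → 1 H
  atom 11: C, bond orders sum to 4 (valence 4) → 0 H
  atom 12: O, bond orders sum to 1 (valence 2) → 1 H
  atom 13: C, bond orders sum to 3 (valence 4) → 1 H
  atom 14: C, bond orders sum to 4 (valence 4) → 0 H
  atom 15: C, bond orders sum to 4 (valence 4) → 0 H
  atom 16: C, bond orders sum to 4 (valence 4) → 0 H
  atom 17: O, bond orders sum to 1 (valence 2) → 1 H
  atom 18: O, bond orders sum to 2 (valence 2) → 0 H
Totals → C:14, H:14, O:4.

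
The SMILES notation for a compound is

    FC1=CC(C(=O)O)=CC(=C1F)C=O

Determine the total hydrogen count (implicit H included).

Walk through each heavy atom and fill implicit hydrogens from standard valence (C 4, N 3, O 2, S 2, halogen 1):
  atom 1: F (halogen, monovalent) → 0 H
  atom 2: C, bond orders sum to 4 (valence 4) → 0 H
  atom 3: C, bond orders sum to 3 (valence 4) → 1 H
  atom 4: C, bond orders sum to 4 (valence 4) → 0 H
  atom 5: C, bond orders sum to 4 (valence 4) → 0 H
  atom 6: O, bond orders sum to 2 (valence 2) → 0 H
  atom 7: O, bond orders sum to 1 (valence 2) → 1 H
  atom 8: C, bond orders sum to 3 (valence 4) → 1 H
  atom 9: C, bond orders sum to 4 (valence 4) → 0 H
  atom 10: C, bond orders sum to 4 (valence 4) → 0 H
  atom 11: F (halogen, monovalent) → 0 H
  atom 12: C, bond orders sum to 3 (valence 4) → 1 H
  atom 13: O, bond orders sum to 2 (valence 2) → 0 H
Total hydrogens: 4.

4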